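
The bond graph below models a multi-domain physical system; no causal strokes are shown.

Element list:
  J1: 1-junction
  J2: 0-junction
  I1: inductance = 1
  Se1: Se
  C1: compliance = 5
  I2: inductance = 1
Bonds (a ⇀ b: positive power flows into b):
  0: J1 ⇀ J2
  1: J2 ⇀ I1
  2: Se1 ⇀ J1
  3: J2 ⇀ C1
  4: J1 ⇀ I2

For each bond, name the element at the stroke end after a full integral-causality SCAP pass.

β0 |J1
β1 |I1
β2 |J1
β3 |J2
β4 |I2

β2 →J1  (Se1 fixes effort; stroke away)
β1 →I1  (I1: I, integral causality)
β3 →J2  (prefer integral on C1)
β0 →J1  (common-e at J2 fixed by 3)
β4 →I2  (closing 1-jn rule on J1)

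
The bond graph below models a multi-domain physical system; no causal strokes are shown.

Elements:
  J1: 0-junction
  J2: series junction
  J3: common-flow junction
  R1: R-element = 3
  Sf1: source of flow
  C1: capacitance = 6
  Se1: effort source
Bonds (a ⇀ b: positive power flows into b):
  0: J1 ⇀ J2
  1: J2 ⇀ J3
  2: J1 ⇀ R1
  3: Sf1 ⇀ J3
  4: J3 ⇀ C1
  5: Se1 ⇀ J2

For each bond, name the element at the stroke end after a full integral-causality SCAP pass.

bond 3 |Sf1  (source Sf1 imposes f)
bond 5 |J2  (Se1: effort source, stroke at far end)
bond 1 |J3  (J3 flow already set via bond 3)
bond 4 |J3  (common-f at J3 fixed by 3)
bond 0 |J2  (common-f at J2 fixed by 1)
bond 2 |J1  (J1 needs exactly one e-in)

#0 |J2
#1 |J3
#2 |J1
#3 |Sf1
#4 |J3
#5 |J2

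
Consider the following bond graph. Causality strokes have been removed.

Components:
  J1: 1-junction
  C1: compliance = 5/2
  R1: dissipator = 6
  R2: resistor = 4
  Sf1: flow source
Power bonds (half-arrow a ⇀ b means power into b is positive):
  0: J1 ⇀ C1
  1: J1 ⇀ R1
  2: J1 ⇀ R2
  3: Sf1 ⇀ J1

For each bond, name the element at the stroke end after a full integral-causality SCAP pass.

bond 0 stroke at J1
bond 1 stroke at J1
bond 2 stroke at J1
bond 3 stroke at Sf1

b3 |Sf1  (Sf1 fixes flow; stroke at Sf1)
b0 |J1  (1-jn J1 has f-setter on 3)
b1 |J1  (1-jn J1 has f-setter on 3)
b2 |J1  (J1: bond 3 brought flow, rest push out)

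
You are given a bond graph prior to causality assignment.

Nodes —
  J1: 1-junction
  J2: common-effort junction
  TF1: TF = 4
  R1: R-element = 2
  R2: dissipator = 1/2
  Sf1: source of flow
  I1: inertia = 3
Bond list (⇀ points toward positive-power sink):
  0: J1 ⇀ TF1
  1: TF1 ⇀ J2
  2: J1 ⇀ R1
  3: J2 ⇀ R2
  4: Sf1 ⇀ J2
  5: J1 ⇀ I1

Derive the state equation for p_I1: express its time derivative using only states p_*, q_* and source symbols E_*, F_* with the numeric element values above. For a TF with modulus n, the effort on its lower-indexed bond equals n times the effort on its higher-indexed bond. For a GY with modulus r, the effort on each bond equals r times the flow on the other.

dp_I1/dt = -2*F_Sf1 - 10*p_I1/3

bond 4 →Sf1  (Sf1: flow source, stroke at near end)
bond 5 →I1  (I1 integral (f out))
bond 0 →J1  (1-jn J1 has f-setter on 5)
bond 2 →J1  (common-f at J1 fixed by 5)
bond 1 →TF1  (TF TF1: opposite of bond 0)
bond 3 →J2  (closing 0-jn rule on J2)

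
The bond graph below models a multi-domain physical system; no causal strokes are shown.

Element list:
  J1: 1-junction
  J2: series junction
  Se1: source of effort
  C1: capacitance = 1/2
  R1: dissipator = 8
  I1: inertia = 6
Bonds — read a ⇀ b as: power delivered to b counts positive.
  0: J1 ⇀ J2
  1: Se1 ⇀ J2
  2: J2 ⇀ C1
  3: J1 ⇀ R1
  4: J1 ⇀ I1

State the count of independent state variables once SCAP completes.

2  (C1, I1 all integral)

bond 1 →J2  (Se1: effort source, stroke at far end)
bond 2 →J2  (C1 integral (e out))
bond 0 →J1  (J2: last free bond brings flow in)
bond 4 →I1  (I1 integral (f out))
bond 3 →J1  (J1 flow already set via bond 4)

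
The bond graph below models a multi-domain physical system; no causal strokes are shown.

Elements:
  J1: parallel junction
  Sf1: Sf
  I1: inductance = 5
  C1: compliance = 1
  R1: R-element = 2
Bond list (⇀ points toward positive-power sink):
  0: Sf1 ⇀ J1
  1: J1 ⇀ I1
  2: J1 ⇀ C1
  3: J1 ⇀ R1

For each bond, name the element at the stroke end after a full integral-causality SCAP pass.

#0 stroke at Sf1  (source Sf1 imposes f)
#1 stroke at I1  (I1: I, integral causality)
#2 stroke at J1  (C1: C, integral causality)
#3 stroke at R1  (J1 effort already set via bond 2)

#0 stroke→Sf1
#1 stroke→I1
#2 stroke→J1
#3 stroke→R1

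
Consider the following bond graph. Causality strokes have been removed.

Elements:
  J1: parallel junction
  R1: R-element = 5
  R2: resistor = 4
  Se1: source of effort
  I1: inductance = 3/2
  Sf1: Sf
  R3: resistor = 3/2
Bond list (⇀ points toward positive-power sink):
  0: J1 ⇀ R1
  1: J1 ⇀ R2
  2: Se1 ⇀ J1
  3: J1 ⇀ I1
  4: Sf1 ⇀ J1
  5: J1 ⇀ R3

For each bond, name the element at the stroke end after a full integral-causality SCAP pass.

β2 |J1  (source Se1 imposes e)
β4 |Sf1  (Sf1 (Sf) sets flow on bond)
β0 |R1  (J1: bond 2 brought effort, rest push out)
β1 |R2  (common-e at J1 fixed by 2)
β3 |I1  (J1 effort already set via bond 2)
β5 |R3  (J1 effort already set via bond 2)

β0 stroke→R1
β1 stroke→R2
β2 stroke→J1
β3 stroke→I1
β4 stroke→Sf1
β5 stroke→R3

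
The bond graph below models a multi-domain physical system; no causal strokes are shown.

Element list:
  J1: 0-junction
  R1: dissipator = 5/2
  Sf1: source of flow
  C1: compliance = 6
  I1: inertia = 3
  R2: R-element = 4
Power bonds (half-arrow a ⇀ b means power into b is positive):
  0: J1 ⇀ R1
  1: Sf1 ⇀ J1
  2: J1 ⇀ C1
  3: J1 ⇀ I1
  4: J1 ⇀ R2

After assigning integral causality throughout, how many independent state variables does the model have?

2  (C1, I1 all integral)

#1 →Sf1  (Sf1 fixes flow; stroke at Sf1)
#2 →J1  (prefer integral on C1)
#0 →R1  (J1: bond 2 brought effort, rest push out)
#3 →I1  (common-e at J1 fixed by 2)
#4 →R2  (J1: bond 2 brought effort, rest push out)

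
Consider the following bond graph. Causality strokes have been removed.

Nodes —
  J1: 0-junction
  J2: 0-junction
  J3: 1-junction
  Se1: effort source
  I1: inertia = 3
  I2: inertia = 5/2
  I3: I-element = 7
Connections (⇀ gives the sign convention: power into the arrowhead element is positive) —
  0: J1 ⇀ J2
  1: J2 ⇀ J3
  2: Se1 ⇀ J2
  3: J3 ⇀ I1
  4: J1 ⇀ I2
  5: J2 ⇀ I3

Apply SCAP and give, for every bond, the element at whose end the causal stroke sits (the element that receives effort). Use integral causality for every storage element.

#2 →J2  (source Se1 imposes e)
#0 →J1  (common-e at J2 fixed by 2)
#1 →J3  (common-e at J2 fixed by 2)
#5 →I3  (common-e at J2 fixed by 2)
#3 →I1  (J3 needs exactly one f-in)
#4 →I2  (J1: bond 0 brought effort, rest push out)

#0 |J1
#1 |J3
#2 |J2
#3 |I1
#4 |I2
#5 |I3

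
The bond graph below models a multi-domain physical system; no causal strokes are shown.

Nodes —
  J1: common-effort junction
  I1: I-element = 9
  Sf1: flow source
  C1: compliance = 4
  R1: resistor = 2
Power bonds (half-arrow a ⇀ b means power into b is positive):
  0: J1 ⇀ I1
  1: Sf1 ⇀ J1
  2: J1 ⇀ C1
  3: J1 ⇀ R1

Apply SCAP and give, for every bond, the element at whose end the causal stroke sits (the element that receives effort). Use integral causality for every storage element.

b1 stroke at Sf1  (source Sf1 imposes f)
b0 stroke at I1  (I1 outputs flow p/I1)
b2 stroke at J1  (prefer integral on C1)
b3 stroke at R1  (J1: bond 2 brought effort, rest push out)

β0 →I1
β1 →Sf1
β2 →J1
β3 →R1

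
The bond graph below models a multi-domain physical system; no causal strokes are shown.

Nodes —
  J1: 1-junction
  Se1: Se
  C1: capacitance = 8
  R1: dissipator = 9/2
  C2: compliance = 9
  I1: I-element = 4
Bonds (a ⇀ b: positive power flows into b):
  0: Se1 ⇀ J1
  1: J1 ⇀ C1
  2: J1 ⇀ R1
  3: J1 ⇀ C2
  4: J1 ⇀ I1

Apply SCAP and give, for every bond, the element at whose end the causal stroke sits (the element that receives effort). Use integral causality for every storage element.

bond 0 stroke→J1  (Se1 fixes effort; stroke away)
bond 1 stroke→J1  (prefer integral on C1)
bond 3 stroke→J1  (C2 outputs effort q/C2)
bond 4 stroke→I1  (I1: I, integral causality)
bond 2 stroke→J1  (J1: bond 4 brought flow, rest push out)

β0 |J1
β1 |J1
β2 |J1
β3 |J1
β4 |I1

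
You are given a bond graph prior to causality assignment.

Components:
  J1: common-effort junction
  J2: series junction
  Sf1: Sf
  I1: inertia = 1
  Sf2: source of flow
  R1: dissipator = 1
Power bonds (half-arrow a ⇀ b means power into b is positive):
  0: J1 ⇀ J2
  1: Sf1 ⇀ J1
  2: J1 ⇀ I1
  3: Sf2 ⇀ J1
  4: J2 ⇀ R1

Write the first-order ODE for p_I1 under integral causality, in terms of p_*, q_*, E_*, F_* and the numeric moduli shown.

dp_I1/dt = F_Sf1 + F_Sf2 - p_I1

bond 1 stroke at Sf1  (source Sf1 imposes f)
bond 3 stroke at Sf2  (Sf2 fixes flow; stroke at Sf2)
bond 2 stroke at I1  (I1: I, integral causality)
bond 0 stroke at J1  (J1 needs exactly one e-in)
bond 4 stroke at J2  (1-jn J2 has f-setter on 0)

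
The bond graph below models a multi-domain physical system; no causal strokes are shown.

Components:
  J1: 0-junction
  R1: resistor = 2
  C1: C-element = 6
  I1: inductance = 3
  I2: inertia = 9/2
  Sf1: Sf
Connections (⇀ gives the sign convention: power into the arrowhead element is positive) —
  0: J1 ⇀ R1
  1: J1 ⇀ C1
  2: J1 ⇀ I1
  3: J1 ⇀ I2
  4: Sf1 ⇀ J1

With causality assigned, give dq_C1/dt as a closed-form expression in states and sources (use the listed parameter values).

dq_C1/dt = F_Sf1 - p_I1/3 - 2*p_I2/9 - q_C1/12

β4 |Sf1  (Sf1: flow source, stroke at near end)
β1 |J1  (C1: C, integral causality)
β0 |R1  (0-jn J1 has e-setter on 1)
β2 |I1  (0-jn J1 has e-setter on 1)
β3 |I2  (J1: bond 1 brought effort, rest push out)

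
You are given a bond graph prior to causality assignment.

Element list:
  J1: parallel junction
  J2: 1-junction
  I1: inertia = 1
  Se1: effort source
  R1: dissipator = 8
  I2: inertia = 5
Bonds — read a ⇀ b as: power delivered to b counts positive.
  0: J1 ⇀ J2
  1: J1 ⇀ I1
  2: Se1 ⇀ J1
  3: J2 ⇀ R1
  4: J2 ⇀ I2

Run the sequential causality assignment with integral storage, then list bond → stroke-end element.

b2 |J1  (Se1 fixes effort; stroke away)
b0 |J2  (common-e at J1 fixed by 2)
b1 |I1  (0-jn J1 has e-setter on 2)
b4 |I2  (prefer integral on I2)
b3 |J2  (1-jn J2 has f-setter on 4)

#0 stroke→J2
#1 stroke→I1
#2 stroke→J1
#3 stroke→J2
#4 stroke→I2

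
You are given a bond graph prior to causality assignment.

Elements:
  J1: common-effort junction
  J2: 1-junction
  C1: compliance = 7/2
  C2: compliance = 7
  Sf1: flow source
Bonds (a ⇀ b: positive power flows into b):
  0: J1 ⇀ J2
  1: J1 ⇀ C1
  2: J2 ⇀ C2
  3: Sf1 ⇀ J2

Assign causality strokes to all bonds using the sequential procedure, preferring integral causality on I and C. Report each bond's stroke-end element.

β0 stroke at J2
β1 stroke at J1
β2 stroke at J2
β3 stroke at Sf1

#3 stroke at Sf1  (Sf1 fixes flow; stroke at Sf1)
#0 stroke at J2  (J2: bond 3 brought flow, rest push out)
#2 stroke at J2  (J2: bond 3 brought flow, rest push out)
#1 stroke at J1  (only one effort-in slot at J1)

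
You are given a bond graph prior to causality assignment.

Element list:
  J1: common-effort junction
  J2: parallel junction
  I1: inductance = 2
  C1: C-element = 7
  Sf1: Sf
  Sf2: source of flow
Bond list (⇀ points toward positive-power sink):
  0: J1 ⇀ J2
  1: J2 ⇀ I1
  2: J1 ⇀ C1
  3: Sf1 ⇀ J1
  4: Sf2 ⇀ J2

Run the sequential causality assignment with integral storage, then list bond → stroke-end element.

bond 0 →J2
bond 1 →I1
bond 2 →J1
bond 3 →Sf1
bond 4 →Sf2

bond 3 stroke→Sf1  (Sf1 fixes flow; stroke at Sf1)
bond 4 stroke→Sf2  (Sf2 fixes flow; stroke at Sf2)
bond 1 stroke→I1  (prefer integral on I1)
bond 0 stroke→J2  (J2 needs exactly one e-in)
bond 2 stroke→J1  (only one effort-in slot at J1)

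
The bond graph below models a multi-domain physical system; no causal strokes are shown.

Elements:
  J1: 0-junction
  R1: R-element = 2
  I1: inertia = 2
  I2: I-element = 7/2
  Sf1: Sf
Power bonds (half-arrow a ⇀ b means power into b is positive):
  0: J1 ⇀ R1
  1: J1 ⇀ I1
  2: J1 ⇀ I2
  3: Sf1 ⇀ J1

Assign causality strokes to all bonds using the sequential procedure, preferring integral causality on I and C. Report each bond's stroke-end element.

bond 3 |Sf1  (Sf1 (Sf) sets flow on bond)
bond 1 |I1  (I1 integral (f out))
bond 2 |I2  (I2 outputs flow p/I2)
bond 0 |J1  (J1: last free bond brings effort in)

#0 stroke at J1
#1 stroke at I1
#2 stroke at I2
#3 stroke at Sf1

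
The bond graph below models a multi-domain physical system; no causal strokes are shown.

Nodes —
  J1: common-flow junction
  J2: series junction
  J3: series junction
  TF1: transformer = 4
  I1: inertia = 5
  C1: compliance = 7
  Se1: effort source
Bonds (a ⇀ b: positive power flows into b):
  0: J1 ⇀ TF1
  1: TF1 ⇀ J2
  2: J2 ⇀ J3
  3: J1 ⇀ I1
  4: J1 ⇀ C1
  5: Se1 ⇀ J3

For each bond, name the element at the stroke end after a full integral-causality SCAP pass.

β5 →J3  (Se1 (Se) sets effort on bond)
β2 →J2  (only one flow-in slot at J3)
β1 →TF1  (closing 1-jn rule on J2)
β0 →J1  (TF1 one-in-one-out from 1)
β3 →I1  (I1 outputs flow p/I1)
β4 →J1  (common-f at J1 fixed by 3)

#0 stroke at J1
#1 stroke at TF1
#2 stroke at J2
#3 stroke at I1
#4 stroke at J1
#5 stroke at J3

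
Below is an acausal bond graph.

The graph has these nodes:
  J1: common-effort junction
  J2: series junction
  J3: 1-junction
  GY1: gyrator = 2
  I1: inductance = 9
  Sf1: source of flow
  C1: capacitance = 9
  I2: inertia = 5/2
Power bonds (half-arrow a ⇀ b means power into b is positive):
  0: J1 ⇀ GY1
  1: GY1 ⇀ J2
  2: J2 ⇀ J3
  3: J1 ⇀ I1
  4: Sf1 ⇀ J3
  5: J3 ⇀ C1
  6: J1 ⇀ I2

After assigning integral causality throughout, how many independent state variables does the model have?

3  (C1, I1, I2 all integral)

β4 stroke→Sf1  (Sf1 (Sf) sets flow on bond)
β2 stroke→J3  (J3: bond 4 brought flow, rest push out)
β5 stroke→J3  (1-jn J3 has f-setter on 4)
β1 stroke→J2  (1-jn J2 has f-setter on 2)
β0 stroke→J1  (GY GY1: same side as bond 1)
β3 stroke→I1  (J1: bond 0 brought effort, rest push out)
β6 stroke→I2  (J1 effort already set via bond 0)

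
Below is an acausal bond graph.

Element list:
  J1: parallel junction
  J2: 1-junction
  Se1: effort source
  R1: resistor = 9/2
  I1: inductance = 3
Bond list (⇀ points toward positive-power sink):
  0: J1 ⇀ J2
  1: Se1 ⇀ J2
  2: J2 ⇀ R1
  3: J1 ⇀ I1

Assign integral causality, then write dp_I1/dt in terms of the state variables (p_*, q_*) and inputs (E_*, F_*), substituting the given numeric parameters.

bond 1 |J2  (source Se1 imposes e)
bond 3 |I1  (I1 outputs flow p/I1)
bond 0 |J1  (J1 needs exactly one e-in)
bond 2 |J2  (1-jn J2 has f-setter on 0)

dp_I1/dt = -E_Se1 - 3*p_I1/2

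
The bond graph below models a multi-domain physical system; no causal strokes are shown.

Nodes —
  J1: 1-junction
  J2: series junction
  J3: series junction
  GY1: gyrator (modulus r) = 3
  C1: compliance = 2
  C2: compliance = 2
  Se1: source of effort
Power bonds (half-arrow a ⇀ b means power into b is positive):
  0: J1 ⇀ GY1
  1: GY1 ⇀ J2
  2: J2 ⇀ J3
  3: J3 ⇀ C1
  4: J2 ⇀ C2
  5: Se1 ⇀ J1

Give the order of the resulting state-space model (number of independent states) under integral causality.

2  (C1, C2 all integral)

bond 5 stroke at J1  (Se1 fixes effort; stroke away)
bond 0 stroke at GY1  (J1: last free bond brings flow in)
bond 1 stroke at GY1  (through GY1, causality inverts; strokes same side of GY1)
bond 2 stroke at J2  (J2: bond 1 brought flow, rest push out)
bond 4 stroke at J2  (J2: bond 1 brought flow, rest push out)
bond 3 stroke at J3  (1-jn J3 has f-setter on 2)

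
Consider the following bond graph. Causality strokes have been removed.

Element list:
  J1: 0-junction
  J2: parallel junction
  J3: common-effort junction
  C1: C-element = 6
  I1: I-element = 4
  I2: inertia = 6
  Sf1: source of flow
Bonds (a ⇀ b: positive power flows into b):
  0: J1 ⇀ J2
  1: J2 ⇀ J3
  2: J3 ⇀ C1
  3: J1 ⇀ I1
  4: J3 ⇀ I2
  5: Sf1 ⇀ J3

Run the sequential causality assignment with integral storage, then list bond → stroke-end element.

#5 →Sf1  (Sf1 (Sf) sets flow on bond)
#2 →J3  (C1 outputs effort q/C1)
#1 →J2  (0-jn J3 has e-setter on 2)
#4 →I2  (J3 effort already set via bond 2)
#0 →J1  (J2 effort already set via bond 1)
#3 →I1  (J1: bond 0 brought effort, rest push out)

#0 →J1
#1 →J2
#2 →J3
#3 →I1
#4 →I2
#5 →Sf1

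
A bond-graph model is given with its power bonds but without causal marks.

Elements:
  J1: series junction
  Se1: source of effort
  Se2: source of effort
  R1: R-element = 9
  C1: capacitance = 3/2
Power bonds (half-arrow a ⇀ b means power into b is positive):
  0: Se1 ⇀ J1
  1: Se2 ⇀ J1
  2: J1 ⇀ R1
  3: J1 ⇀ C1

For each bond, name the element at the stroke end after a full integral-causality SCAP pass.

b0 stroke→J1  (Se1 (Se) sets effort on bond)
b1 stroke→J1  (source Se2 imposes e)
b3 stroke→J1  (C1 integral (e out))
b2 stroke→R1  (J1 needs exactly one f-in)

β0 stroke at J1
β1 stroke at J1
β2 stroke at R1
β3 stroke at J1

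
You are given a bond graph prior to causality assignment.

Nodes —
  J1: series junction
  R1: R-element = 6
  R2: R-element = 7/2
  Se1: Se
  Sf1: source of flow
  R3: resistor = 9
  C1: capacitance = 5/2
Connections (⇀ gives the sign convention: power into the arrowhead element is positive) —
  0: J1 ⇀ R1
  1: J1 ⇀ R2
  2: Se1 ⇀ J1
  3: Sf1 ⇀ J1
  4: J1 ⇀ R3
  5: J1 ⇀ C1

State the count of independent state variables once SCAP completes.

#2 →J1  (Se1: effort source, stroke at far end)
#3 →Sf1  (source Sf1 imposes f)
#0 →J1  (common-f at J1 fixed by 3)
#1 →J1  (J1 flow already set via bond 3)
#4 →J1  (common-f at J1 fixed by 3)
#5 →J1  (1-jn J1 has f-setter on 3)

1  (C1 all integral)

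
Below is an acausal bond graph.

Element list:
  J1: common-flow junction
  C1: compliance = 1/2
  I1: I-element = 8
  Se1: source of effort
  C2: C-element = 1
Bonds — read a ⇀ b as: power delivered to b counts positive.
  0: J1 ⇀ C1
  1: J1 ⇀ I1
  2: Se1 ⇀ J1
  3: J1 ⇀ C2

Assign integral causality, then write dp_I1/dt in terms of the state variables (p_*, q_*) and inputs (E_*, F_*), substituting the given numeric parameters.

dp_I1/dt = E_Se1 - 2*q_C1 - q_C2

#2 stroke at J1  (Se1 fixes effort; stroke away)
#0 stroke at J1  (C1 outputs effort q/C1)
#1 stroke at I1  (prefer integral on I1)
#3 stroke at J1  (J1: bond 1 brought flow, rest push out)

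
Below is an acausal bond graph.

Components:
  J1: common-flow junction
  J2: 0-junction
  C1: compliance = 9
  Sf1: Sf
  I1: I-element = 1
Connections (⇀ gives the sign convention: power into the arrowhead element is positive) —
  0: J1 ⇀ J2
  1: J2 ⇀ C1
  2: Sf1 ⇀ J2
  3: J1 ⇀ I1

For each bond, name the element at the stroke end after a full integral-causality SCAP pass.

β0 |J1
β1 |J2
β2 |Sf1
β3 |I1

b2 |Sf1  (Sf1 fixes flow; stroke at Sf1)
b1 |J2  (C1: C, integral causality)
b0 |J1  (J2: bond 1 brought effort, rest push out)
b3 |I1  (closing 1-jn rule on J1)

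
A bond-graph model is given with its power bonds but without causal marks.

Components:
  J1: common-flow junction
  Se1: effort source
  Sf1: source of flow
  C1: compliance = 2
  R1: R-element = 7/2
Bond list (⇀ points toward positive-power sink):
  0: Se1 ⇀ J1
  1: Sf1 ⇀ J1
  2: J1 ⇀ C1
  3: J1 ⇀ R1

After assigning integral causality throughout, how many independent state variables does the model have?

bond 0 →J1  (Se1: effort source, stroke at far end)
bond 1 →Sf1  (Sf1 (Sf) sets flow on bond)
bond 2 →J1  (common-f at J1 fixed by 1)
bond 3 →J1  (J1: bond 1 brought flow, rest push out)

1  (C1 all integral)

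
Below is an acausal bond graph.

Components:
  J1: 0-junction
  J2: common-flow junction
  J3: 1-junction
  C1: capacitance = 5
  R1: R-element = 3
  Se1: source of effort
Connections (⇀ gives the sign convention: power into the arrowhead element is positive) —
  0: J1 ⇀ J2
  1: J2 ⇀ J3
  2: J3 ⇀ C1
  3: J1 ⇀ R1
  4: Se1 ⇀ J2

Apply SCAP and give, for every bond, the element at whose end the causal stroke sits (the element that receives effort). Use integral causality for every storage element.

β0 →J1
β1 →J2
β2 →J3
β3 →R1
β4 →J2

bond 4 →J2  (Se1 (Se) sets effort on bond)
bond 2 →J3  (prefer integral on C1)
bond 1 →J2  (only one flow-in slot at J3)
bond 0 →J1  (J2: last free bond brings flow in)
bond 3 →R1  (J1: bond 0 brought effort, rest push out)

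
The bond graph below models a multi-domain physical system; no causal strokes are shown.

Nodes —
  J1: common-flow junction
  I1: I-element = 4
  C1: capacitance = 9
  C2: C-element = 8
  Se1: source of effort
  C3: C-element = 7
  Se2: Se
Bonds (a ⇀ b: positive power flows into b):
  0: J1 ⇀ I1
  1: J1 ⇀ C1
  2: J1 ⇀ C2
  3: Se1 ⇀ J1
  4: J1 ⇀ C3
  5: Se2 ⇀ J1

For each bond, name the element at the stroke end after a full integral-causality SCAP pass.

#3 stroke at J1  (source Se1 imposes e)
#5 stroke at J1  (source Se2 imposes e)
#0 stroke at I1  (I1: I, integral causality)
#1 stroke at J1  (common-f at J1 fixed by 0)
#2 stroke at J1  (J1: bond 0 brought flow, rest push out)
#4 stroke at J1  (J1: bond 0 brought flow, rest push out)

bond 0 |I1
bond 1 |J1
bond 2 |J1
bond 3 |J1
bond 4 |J1
bond 5 |J1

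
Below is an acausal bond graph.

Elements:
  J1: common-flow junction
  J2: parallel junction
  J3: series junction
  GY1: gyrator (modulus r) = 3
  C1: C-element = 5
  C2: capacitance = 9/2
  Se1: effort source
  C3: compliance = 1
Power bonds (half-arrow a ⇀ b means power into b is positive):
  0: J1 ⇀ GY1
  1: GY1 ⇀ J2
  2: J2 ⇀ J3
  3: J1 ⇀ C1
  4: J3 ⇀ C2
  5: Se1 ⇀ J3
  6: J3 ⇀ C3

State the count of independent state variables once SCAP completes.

bond 5 →J3  (source Se1 imposes e)
bond 3 →J1  (C1 integral (e out))
bond 0 →GY1  (closing 1-jn rule on J1)
bond 1 →GY1  (GY1: gyrator matches bond 0)
bond 2 →J2  (closing 0-jn rule on J2)
bond 4 →J3  (J3 flow already set via bond 2)
bond 6 →J3  (1-jn J3 has f-setter on 2)

3  (C1, C2, C3 all integral)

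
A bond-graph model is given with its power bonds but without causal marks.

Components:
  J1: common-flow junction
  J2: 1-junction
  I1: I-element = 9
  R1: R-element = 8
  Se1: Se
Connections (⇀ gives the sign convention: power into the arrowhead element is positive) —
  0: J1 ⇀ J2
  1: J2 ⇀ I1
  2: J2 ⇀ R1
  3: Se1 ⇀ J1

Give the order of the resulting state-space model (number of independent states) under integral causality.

#3 →J1  (Se1: effort source, stroke at far end)
#0 →J2  (J1 needs exactly one f-in)
#1 →I1  (I1: I, integral causality)
#2 →J2  (J2: bond 1 brought flow, rest push out)

1  (I1 all integral)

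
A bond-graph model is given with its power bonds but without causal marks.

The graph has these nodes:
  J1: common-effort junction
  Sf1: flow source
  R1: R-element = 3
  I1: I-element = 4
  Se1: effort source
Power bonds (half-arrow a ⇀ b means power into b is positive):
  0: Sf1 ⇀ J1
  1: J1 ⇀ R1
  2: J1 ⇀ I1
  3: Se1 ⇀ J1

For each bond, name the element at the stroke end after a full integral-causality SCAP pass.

β0 →Sf1
β1 →R1
β2 →I1
β3 →J1

b0 →Sf1  (Sf1: flow source, stroke at near end)
b3 →J1  (Se1: effort source, stroke at far end)
b1 →R1  (0-jn J1 has e-setter on 3)
b2 →I1  (common-e at J1 fixed by 3)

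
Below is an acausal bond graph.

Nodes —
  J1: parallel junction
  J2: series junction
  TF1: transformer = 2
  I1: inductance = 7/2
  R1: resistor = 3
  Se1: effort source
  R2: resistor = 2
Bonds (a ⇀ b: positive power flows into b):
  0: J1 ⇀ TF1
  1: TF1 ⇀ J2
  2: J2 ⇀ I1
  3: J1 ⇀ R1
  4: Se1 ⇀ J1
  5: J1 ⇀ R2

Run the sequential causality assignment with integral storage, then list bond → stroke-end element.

#0 stroke→TF1
#1 stroke→J2
#2 stroke→I1
#3 stroke→R1
#4 stroke→J1
#5 stroke→R2

b4 stroke→J1  (Se1 (Se) sets effort on bond)
b0 stroke→TF1  (J1: bond 4 brought effort, rest push out)
b3 stroke→R1  (J1: bond 4 brought effort, rest push out)
b5 stroke→R2  (J1 effort already set via bond 4)
b1 stroke→J2  (TF TF1: opposite of bond 0)
b2 stroke→I1  (J2 needs exactly one f-in)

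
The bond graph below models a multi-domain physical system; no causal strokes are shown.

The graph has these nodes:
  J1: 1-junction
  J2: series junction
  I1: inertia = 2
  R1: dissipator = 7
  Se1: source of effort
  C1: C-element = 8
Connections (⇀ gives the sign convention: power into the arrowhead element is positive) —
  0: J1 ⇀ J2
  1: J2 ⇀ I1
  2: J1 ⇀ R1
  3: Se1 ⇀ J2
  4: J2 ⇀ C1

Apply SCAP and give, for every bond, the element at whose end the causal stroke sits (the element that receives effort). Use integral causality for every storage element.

β0 stroke→J2
β1 stroke→I1
β2 stroke→J1
β3 stroke→J2
β4 stroke→J2

bond 3 stroke→J2  (Se1 (Se) sets effort on bond)
bond 1 stroke→I1  (I1 outputs flow p/I1)
bond 0 stroke→J2  (J2 flow already set via bond 1)
bond 4 stroke→J2  (J2 flow already set via bond 1)
bond 2 stroke→J1  (J1 flow already set via bond 0)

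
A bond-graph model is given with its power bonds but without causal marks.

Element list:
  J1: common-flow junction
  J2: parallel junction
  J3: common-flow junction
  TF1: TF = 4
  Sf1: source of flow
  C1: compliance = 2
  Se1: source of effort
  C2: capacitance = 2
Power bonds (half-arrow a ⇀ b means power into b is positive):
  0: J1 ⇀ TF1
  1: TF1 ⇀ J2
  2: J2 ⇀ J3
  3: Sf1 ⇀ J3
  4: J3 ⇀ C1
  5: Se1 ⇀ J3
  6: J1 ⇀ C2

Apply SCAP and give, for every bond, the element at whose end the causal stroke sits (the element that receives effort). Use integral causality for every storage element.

b0 |TF1
b1 |J2
b2 |J3
b3 |Sf1
b4 |J3
b5 |J3
b6 |J1

b3 →Sf1  (source Sf1 imposes f)
b5 →J3  (source Se1 imposes e)
b2 →J3  (J3: bond 3 brought flow, rest push out)
b4 →J3  (J3 flow already set via bond 3)
b1 →J2  (J2: last free bond brings effort in)
b0 →TF1  (through TF1, causality passes straight; one stroke at TF1)
b6 →J1  (J1 flow already set via bond 0)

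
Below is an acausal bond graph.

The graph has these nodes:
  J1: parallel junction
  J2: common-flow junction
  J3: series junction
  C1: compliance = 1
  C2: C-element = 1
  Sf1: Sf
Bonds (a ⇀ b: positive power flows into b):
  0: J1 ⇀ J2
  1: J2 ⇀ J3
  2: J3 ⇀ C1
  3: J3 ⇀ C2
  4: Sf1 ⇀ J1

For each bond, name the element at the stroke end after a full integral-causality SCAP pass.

b0 stroke→J1
b1 stroke→J2
b2 stroke→J3
b3 stroke→J3
b4 stroke→Sf1

b4 stroke→Sf1  (Sf1 (Sf) sets flow on bond)
b0 stroke→J1  (only one effort-in slot at J1)
b1 stroke→J2  (common-f at J2 fixed by 0)
b2 stroke→J3  (common-f at J3 fixed by 1)
b3 stroke→J3  (J3: bond 1 brought flow, rest push out)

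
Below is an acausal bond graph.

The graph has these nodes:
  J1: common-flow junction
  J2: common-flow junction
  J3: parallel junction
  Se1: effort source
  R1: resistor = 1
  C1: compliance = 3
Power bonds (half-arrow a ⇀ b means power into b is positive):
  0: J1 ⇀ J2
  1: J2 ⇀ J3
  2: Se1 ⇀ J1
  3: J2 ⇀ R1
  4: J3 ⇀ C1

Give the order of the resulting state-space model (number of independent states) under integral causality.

1  (C1 all integral)

#2 stroke at J1  (Se1 (Se) sets effort on bond)
#0 stroke at J2  (closing 1-jn rule on J1)
#4 stroke at J3  (C1: C, integral causality)
#1 stroke at J2  (common-e at J3 fixed by 4)
#3 stroke at R1  (J2 needs exactly one f-in)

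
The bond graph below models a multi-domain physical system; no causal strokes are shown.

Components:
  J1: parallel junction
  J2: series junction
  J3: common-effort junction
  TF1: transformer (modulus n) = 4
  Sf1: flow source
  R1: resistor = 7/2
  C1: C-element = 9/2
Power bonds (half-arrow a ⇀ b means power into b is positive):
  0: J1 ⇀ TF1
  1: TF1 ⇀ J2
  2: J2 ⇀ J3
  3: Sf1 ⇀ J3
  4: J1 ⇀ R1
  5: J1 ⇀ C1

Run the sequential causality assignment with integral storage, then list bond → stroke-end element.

b3 |Sf1  (Sf1 (Sf) sets flow on bond)
b2 |J3  (closing 0-jn rule on J3)
b1 |J2  (J2 flow already set via bond 2)
b0 |TF1  (TF1: transformer flips bond 1)
b5 |J1  (C1 outputs effort q/C1)
b4 |R1  (J1: bond 5 brought effort, rest push out)

β0 stroke→TF1
β1 stroke→J2
β2 stroke→J3
β3 stroke→Sf1
β4 stroke→R1
β5 stroke→J1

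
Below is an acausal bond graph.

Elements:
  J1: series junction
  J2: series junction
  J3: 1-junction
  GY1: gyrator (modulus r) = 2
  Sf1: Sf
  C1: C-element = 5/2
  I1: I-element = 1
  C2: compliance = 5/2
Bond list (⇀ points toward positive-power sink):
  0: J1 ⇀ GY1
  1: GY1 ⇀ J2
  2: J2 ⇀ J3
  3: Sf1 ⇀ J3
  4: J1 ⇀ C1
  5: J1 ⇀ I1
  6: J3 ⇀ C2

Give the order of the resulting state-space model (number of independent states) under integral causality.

3  (C1, C2, I1 all integral)

b3 stroke at Sf1  (Sf1: flow source, stroke at near end)
b2 stroke at J3  (J3 flow already set via bond 3)
b6 stroke at J3  (J3: bond 3 brought flow, rest push out)
b1 stroke at J2  (J2: bond 2 brought flow, rest push out)
b0 stroke at J1  (GY GY1: same side as bond 1)
b4 stroke at J1  (C1 integral (e out))
b5 stroke at I1  (closing 1-jn rule on J1)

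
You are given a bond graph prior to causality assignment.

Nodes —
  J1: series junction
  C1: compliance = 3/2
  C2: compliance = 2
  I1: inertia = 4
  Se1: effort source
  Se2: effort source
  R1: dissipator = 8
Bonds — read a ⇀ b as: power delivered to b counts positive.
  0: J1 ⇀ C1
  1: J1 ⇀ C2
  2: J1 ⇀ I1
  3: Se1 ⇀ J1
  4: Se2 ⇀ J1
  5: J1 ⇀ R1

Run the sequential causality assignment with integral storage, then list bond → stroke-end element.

β0 →J1
β1 →J1
β2 →I1
β3 →J1
β4 →J1
β5 →J1

#3 stroke→J1  (source Se1 imposes e)
#4 stroke→J1  (Se2: effort source, stroke at far end)
#0 stroke→J1  (C1 outputs effort q/C1)
#1 stroke→J1  (C2 integral (e out))
#2 stroke→I1  (I1 integral (f out))
#5 stroke→J1  (common-f at J1 fixed by 2)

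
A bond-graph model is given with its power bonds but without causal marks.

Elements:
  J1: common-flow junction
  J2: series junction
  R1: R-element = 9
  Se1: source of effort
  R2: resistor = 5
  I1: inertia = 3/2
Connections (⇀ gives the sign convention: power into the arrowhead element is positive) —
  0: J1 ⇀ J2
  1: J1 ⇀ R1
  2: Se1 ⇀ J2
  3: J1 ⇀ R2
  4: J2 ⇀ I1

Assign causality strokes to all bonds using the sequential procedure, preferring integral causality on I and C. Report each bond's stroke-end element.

β2 stroke→J2  (Se1 fixes effort; stroke away)
β4 stroke→I1  (prefer integral on I1)
β0 stroke→J2  (1-jn J2 has f-setter on 4)
β1 stroke→J1  (common-f at J1 fixed by 0)
β3 stroke→J1  (common-f at J1 fixed by 0)

#0 →J2
#1 →J1
#2 →J2
#3 →J1
#4 →I1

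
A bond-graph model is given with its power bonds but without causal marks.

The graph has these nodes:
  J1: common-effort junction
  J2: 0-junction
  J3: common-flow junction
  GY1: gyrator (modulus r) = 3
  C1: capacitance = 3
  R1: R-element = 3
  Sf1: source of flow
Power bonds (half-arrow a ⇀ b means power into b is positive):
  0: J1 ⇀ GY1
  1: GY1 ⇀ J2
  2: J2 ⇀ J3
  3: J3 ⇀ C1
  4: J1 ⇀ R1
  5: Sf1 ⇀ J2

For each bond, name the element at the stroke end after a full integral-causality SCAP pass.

β0 →GY1
β1 →GY1
β2 →J2
β3 →J3
β4 →J1
β5 →Sf1

b5 →Sf1  (Sf1: flow source, stroke at near end)
b3 →J3  (C1 integral (e out))
b2 →J2  (only one flow-in slot at J3)
b1 →GY1  (J2 effort already set via bond 2)
b0 →GY1  (through GY1, causality inverts; strokes same side of GY1)
b4 →J1  (J1: last free bond brings effort in)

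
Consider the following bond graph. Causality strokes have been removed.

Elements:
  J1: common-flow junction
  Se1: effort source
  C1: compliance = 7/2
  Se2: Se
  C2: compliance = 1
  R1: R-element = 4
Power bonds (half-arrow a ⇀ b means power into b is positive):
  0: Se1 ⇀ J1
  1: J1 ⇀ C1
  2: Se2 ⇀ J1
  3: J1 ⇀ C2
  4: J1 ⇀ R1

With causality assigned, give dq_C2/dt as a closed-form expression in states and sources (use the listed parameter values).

dq_C2/dt = E_Se1/4 + E_Se2/4 - q_C1/14 - q_C2/4

b0 stroke→J1  (Se1 (Se) sets effort on bond)
b2 stroke→J1  (source Se2 imposes e)
b1 stroke→J1  (prefer integral on C1)
b3 stroke→J1  (prefer integral on C2)
b4 stroke→R1  (J1: last free bond brings flow in)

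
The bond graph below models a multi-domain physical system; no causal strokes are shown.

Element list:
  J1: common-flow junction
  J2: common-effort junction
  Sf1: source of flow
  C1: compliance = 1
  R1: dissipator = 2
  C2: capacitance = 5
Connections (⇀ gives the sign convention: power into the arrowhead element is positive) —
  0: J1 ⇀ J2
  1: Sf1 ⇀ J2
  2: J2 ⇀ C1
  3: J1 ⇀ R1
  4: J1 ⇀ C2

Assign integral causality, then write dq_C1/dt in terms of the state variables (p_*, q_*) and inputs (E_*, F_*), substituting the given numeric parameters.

dq_C1/dt = F_Sf1 - q_C1/2 - q_C2/10

bond 1 stroke→Sf1  (Sf1 fixes flow; stroke at Sf1)
bond 2 stroke→J2  (C1 outputs effort q/C1)
bond 0 stroke→J1  (J2: bond 2 brought effort, rest push out)
bond 4 stroke→J1  (C2: C, integral causality)
bond 3 stroke→R1  (closing 1-jn rule on J1)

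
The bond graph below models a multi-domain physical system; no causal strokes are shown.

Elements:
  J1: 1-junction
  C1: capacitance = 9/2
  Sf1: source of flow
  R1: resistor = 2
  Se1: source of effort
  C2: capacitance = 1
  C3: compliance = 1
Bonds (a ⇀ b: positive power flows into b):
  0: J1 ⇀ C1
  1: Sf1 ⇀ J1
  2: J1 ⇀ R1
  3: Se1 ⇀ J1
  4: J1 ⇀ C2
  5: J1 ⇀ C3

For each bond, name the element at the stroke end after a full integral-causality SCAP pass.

b1 →Sf1  (Sf1: flow source, stroke at near end)
b3 →J1  (Se1 (Se) sets effort on bond)
b0 →J1  (J1: bond 1 brought flow, rest push out)
b2 →J1  (J1 flow already set via bond 1)
b4 →J1  (1-jn J1 has f-setter on 1)
b5 →J1  (1-jn J1 has f-setter on 1)

bond 0 →J1
bond 1 →Sf1
bond 2 →J1
bond 3 →J1
bond 4 →J1
bond 5 →J1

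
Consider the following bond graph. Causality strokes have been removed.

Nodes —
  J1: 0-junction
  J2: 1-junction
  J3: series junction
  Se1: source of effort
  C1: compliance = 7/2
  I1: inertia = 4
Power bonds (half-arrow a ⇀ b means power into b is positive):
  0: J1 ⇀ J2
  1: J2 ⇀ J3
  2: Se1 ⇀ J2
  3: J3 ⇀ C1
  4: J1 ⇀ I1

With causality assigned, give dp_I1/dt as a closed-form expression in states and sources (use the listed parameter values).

#2 |J2  (source Se1 imposes e)
#3 |J3  (C1 integral (e out))
#1 |J2  (J3: last free bond brings flow in)
#0 |J1  (J2: last free bond brings flow in)
#4 |I1  (J1 effort already set via bond 0)

dp_I1/dt = -E_Se1 + 2*q_C1/7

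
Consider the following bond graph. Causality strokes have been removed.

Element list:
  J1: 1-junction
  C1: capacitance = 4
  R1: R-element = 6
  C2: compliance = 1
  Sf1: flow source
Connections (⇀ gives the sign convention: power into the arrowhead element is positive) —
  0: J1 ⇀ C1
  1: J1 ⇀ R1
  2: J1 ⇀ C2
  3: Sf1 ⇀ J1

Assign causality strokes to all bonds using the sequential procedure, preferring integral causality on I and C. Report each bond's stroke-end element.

#3 |Sf1  (source Sf1 imposes f)
#0 |J1  (J1 flow already set via bond 3)
#1 |J1  (J1: bond 3 brought flow, rest push out)
#2 |J1  (J1 flow already set via bond 3)

β0 |J1
β1 |J1
β2 |J1
β3 |Sf1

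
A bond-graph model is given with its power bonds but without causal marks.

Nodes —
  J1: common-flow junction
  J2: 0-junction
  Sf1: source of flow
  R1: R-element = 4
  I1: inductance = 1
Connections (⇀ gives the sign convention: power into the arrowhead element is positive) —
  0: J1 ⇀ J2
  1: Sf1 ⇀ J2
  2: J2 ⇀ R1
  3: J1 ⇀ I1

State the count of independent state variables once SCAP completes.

β1 →Sf1  (Sf1 fixes flow; stroke at Sf1)
β3 →I1  (I1: I, integral causality)
β0 →J1  (1-jn J1 has f-setter on 3)
β2 →J2  (J2: last free bond brings effort in)

1  (I1 all integral)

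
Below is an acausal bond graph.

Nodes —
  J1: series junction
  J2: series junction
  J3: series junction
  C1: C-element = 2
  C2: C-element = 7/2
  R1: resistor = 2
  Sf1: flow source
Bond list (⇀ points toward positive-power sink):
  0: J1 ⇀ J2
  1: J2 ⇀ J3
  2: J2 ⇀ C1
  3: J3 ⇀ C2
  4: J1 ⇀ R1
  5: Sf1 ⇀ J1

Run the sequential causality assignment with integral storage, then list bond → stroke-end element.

#0 →J1
#1 →J2
#2 →J2
#3 →J3
#4 →J1
#5 →Sf1

bond 5 →Sf1  (source Sf1 imposes f)
bond 0 →J1  (J1: bond 5 brought flow, rest push out)
bond 4 →J1  (J1: bond 5 brought flow, rest push out)
bond 1 →J2  (J2 flow already set via bond 0)
bond 2 →J2  (common-f at J2 fixed by 0)
bond 3 →J3  (1-jn J3 has f-setter on 1)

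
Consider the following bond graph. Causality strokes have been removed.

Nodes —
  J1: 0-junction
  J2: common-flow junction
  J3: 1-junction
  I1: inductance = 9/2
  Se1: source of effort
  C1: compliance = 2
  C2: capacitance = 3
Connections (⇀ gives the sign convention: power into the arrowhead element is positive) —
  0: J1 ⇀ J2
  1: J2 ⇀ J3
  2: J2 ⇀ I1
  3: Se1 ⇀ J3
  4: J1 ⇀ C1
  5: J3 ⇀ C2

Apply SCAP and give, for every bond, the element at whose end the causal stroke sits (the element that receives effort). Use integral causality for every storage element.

#3 →J3  (Se1 fixes effort; stroke away)
#2 →I1  (prefer integral on I1)
#0 →J2  (1-jn J2 has f-setter on 2)
#1 →J2  (J2 flow already set via bond 2)
#5 →J3  (1-jn J3 has f-setter on 1)
#4 →J1  (closing 0-jn rule on J1)

β0 stroke at J2
β1 stroke at J2
β2 stroke at I1
β3 stroke at J3
β4 stroke at J1
β5 stroke at J3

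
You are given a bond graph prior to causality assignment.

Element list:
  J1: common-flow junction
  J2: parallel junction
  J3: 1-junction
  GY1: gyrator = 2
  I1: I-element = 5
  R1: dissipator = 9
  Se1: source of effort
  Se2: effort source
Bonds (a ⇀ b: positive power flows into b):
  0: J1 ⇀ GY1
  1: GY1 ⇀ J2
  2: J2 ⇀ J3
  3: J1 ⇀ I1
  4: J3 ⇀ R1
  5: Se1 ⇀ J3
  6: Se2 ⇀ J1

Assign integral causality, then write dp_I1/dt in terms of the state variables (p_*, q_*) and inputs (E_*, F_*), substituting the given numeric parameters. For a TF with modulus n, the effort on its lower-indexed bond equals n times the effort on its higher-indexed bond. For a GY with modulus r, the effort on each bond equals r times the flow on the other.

b5 |J3  (Se1: effort source, stroke at far end)
b6 |J1  (Se2: effort source, stroke at far end)
b3 |I1  (I1 outputs flow p/I1)
b0 |J1  (J1 flow already set via bond 3)
b1 |J2  (through GY1, causality inverts; strokes same side of GY1)
b2 |J3  (J2 effort already set via bond 1)
b4 |R1  (only one flow-in slot at J3)

dp_I1/dt = -2*E_Se1/9 + E_Se2 - 4*p_I1/45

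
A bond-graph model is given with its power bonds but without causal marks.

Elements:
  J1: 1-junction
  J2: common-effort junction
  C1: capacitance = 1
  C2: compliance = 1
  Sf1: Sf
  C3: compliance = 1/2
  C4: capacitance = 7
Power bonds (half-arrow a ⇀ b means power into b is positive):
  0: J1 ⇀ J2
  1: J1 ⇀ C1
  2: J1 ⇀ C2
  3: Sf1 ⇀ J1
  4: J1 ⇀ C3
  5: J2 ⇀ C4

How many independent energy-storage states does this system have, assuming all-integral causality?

#3 |Sf1  (Sf1 (Sf) sets flow on bond)
#0 |J1  (J1 flow already set via bond 3)
#1 |J1  (J1: bond 3 brought flow, rest push out)
#2 |J1  (1-jn J1 has f-setter on 3)
#4 |J1  (J1: bond 3 brought flow, rest push out)
#5 |J2  (only one effort-in slot at J2)

4  (C1, C2, C3, C4 all integral)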